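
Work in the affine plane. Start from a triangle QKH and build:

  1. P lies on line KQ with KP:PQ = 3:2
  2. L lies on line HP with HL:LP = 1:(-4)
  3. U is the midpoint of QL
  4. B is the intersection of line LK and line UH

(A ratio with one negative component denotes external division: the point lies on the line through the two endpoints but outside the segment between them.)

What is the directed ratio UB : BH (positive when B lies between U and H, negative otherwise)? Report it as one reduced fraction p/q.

UB:BH = -10/3

Work in coordinates with Q = (0, 0), K = (1, 0), H = (0, 1).
1. P lies on line KQ with KP:PQ = 3:2 ⇒ P = (2/5, 0)
2. L lies on line HP with HL:LP = 1:(-4) ⇒ L = (-2/15, 4/3)
3. U is the midpoint of QL ⇒ U = (-1/15, 2/3)
4. B is the intersection of line LK and line UH ⇒ B = (1/35, 8/7)
B = U + t·(H−U) with t = 10/7, so UB:BH = t:(1−t) = 10/7:-3/7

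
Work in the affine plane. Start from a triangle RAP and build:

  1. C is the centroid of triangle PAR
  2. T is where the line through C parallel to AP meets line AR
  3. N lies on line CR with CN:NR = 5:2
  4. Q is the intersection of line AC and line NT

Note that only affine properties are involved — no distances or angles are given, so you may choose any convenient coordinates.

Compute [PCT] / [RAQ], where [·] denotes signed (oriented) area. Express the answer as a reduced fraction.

Choose coordinates R = (0, 0), A = (1, 0), P = (0, 1).
1. C is the centroid of triangle PAR ⇒ C = (1/3, 1/3)
2. T is where the line through C parallel to AP meets line AR ⇒ T = (2/3, 0)
3. N lies on line CR with CN:NR = 5:2 ⇒ N = (2/21, 2/21)
4. Q is the intersection of line AC and line NT ⇒ Q = (7/6, -1/12)
2·[PCT] = 1/9, 2·[RAQ] = -1/12
[PCT]:[RAQ] = 1/9:-1/12 = -4/3

[PCT]:[RAQ] = -4/3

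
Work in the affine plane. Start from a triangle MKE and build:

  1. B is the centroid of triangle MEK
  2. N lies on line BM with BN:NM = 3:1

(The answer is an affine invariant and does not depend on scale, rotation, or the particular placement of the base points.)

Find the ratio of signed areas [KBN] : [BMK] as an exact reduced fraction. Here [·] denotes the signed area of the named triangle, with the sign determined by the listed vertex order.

Work in coordinates with M = (0, 0), K = (1, 0), E = (0, 1).
1. B is the centroid of triangle MEK ⇒ B = (1/3, 1/3)
2. N lies on line BM with BN:NM = 3:1 ⇒ N = (1/12, 1/12)
2·[KBN] = 1/4, 2·[BMK] = 1/3
[KBN]:[BMK] = 1/4:1/3 = 3/4

[KBN]:[BMK] = 3/4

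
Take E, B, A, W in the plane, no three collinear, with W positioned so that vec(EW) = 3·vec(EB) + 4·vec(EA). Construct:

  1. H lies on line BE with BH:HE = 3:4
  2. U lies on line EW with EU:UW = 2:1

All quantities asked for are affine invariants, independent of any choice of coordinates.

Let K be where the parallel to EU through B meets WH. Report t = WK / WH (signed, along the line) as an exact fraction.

Work in coordinates with E = (0, 0), B = (1, 0), A = (0, 1), W = (3, 4).
1. H lies on line BE with BH:HE = 3:4 ⇒ H = (4/7, 0)
2. U lies on line EW with EU:UW = 2:1 ⇒ U = (2, 8/3)
through B parallel to EU: direction (2, 8/3); meets WH at K = (-5/4, -3)
K = W + t·(H−W) with t = 7/4

t = 7/4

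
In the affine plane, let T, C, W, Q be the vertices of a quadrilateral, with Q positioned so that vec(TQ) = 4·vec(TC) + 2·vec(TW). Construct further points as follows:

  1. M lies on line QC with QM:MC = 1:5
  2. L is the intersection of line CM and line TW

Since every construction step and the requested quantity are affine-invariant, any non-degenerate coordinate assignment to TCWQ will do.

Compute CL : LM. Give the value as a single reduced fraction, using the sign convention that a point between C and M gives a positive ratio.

CL:LM = -2/7

Work in coordinates with T = (0, 0), C = (1, 0), W = (0, 1), Q = (4, 2).
1. M lies on line QC with QM:MC = 1:5 ⇒ M = (7/2, 5/3)
2. L is the intersection of line CM and line TW ⇒ L = (0, -2/3)
L = C + t·(M−C) with t = -2/5, so CL:LM = t:(1−t) = -2/5:7/5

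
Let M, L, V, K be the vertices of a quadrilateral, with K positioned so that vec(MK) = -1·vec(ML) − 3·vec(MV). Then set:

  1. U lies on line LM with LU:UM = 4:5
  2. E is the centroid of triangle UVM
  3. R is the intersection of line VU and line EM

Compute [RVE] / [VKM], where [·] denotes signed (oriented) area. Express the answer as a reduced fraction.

Assign M = (0, 0), L = (1, 0), V = (0, 1), K = (-1, -3) — the answer is frame-independent, so this choice is without loss of generality.
1. U lies on line LM with LU:UM = 4:5 ⇒ U = (5/9, 0)
2. E is the centroid of triangle UVM ⇒ E = (5/27, 1/3)
3. R is the intersection of line VU and line EM ⇒ R = (5/18, 1/2)
2·[RVE] = 5/54, 2·[VKM] = 1
[RVE]:[VKM] = 5/54:1 = 5/54

[RVE]:[VKM] = 5/54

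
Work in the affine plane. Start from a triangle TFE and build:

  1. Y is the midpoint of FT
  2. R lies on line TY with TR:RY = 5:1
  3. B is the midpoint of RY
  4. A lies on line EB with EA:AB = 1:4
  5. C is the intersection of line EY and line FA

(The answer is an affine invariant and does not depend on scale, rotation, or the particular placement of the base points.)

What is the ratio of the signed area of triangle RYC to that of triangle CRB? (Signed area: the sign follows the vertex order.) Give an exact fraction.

Choose coordinates T = (0, 0), F = (1, 0), E = (0, 1).
1. Y is the midpoint of FT ⇒ Y = (1/2, 0)
2. R lies on line TY with TR:RY = 5:1 ⇒ R = (5/12, 0)
3. B is the midpoint of RY ⇒ B = (11/24, 0)
4. A lies on line EB with EA:AB = 1:4 ⇒ A = (11/120, 4/5)
5. C is the intersection of line EY and line FA ⇒ C = (13/122, 48/61)
2·[RYC] = 4/61, 2·[CRB] = 2/61
[RYC]:[CRB] = 4/61:2/61 = 2

[RYC]:[CRB] = 2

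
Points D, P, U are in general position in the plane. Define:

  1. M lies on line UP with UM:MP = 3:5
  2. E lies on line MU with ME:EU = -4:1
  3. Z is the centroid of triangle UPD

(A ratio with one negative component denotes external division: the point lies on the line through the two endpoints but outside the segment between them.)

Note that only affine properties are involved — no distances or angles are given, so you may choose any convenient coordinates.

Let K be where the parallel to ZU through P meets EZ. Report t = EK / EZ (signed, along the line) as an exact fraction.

t = 9

Set D = (0, 0), P = (1, 0), U = (0, 1); any affine frame gives the same invariant.
1. M lies on line UP with UM:MP = 3:5 ⇒ M = (3/8, 5/8)
2. E lies on line MU with ME:EU = -4:1 ⇒ E = (-1/8, 9/8)
3. Z is the centroid of triangle UPD ⇒ Z = (1/3, 1/3)
through P parallel to ZU: direction (-1/3, 2/3); meets EZ at K = (4, -6)
K = E + t·(Z−E) with t = 9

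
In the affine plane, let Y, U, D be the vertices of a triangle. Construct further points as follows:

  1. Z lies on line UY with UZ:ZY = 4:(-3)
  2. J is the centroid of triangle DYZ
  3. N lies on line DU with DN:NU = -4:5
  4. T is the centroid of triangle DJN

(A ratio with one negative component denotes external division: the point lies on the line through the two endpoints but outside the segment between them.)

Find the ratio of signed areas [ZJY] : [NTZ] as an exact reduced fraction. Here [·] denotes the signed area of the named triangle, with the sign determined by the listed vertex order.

Work in coordinates with Y = (0, 0), U = (1, 0), D = (0, 1).
1. Z lies on line UY with UZ:ZY = 4:(-3) ⇒ Z = (-3, 0)
2. J is the centroid of triangle DYZ ⇒ J = (-1, 1/3)
3. N lies on line DU with DN:NU = -4:5 ⇒ N = (-4, 5)
4. T is the centroid of triangle DJN ⇒ T = (-5/3, 19/9)
2·[ZJY] = -1, 2·[NTZ] = -79/9
[ZJY]:[NTZ] = -1:-79/9 = 9/79

[ZJY]:[NTZ] = 9/79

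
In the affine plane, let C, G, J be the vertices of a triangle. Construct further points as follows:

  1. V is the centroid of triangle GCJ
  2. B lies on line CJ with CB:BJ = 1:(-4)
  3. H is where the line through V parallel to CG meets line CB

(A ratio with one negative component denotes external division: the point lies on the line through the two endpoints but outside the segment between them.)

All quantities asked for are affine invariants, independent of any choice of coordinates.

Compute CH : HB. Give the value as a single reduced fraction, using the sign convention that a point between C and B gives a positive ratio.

CH:HB = -1/2

Work in coordinates with C = (0, 0), G = (1, 0), J = (0, 1).
1. V is the centroid of triangle GCJ ⇒ V = (1/3, 1/3)
2. B lies on line CJ with CB:BJ = 1:(-4) ⇒ B = (0, -1/3)
3. H is where the line through V parallel to CG meets line CB ⇒ H = (0, 1/3)
H = C + t·(B−C) with t = -1, so CH:HB = t:(1−t) = -1:2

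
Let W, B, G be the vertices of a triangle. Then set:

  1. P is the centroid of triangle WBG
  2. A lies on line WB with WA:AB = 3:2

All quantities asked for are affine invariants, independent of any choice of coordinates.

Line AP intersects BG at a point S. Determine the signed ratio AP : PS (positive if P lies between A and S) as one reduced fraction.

Assign W = (0, 0), B = (1, 0), G = (0, 1) — the answer is frame-independent, so this choice is without loss of generality.
1. P is the centroid of triangle WBG ⇒ P = (1/3, 1/3)
2. A lies on line WB with WA:AB = 3:2 ⇒ A = (3/5, 0)
line AP meets BG at S = (-1, 2)
P = A + t·(S−A) with t = 1/6, so AP:PS = 1/6:5/6

AP:PS = 1/5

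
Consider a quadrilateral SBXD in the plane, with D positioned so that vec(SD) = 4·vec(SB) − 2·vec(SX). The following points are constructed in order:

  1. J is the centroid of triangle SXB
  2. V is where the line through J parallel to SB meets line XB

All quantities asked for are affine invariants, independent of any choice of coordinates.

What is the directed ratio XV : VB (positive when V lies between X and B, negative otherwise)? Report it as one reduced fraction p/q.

XV:VB = 2

Work in coordinates with S = (0, 0), B = (1, 0), X = (0, 1), D = (4, -2).
1. J is the centroid of triangle SXB ⇒ J = (1/3, 1/3)
2. V is where the line through J parallel to SB meets line XB ⇒ V = (2/3, 1/3)
V = X + t·(B−X) with t = 2/3, so XV:VB = t:(1−t) = 2/3:1/3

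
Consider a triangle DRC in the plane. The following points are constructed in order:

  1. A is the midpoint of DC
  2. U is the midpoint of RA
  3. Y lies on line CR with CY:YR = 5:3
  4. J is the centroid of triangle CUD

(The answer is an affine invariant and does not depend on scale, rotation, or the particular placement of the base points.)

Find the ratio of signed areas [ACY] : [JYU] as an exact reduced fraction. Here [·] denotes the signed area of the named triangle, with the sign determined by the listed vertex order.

[ACY]:[JYU] = 5

Work in coordinates with D = (0, 0), R = (1, 0), C = (0, 1).
1. A is the midpoint of DC ⇒ A = (0, 1/2)
2. U is the midpoint of RA ⇒ U = (1/2, 1/4)
3. Y lies on line CR with CY:YR = 5:3 ⇒ Y = (5/8, 3/8)
4. J is the centroid of triangle CUD ⇒ J = (1/6, 5/12)
2·[ACY] = -5/16, 2·[JYU] = -1/16
[ACY]:[JYU] = -5/16:-1/16 = 5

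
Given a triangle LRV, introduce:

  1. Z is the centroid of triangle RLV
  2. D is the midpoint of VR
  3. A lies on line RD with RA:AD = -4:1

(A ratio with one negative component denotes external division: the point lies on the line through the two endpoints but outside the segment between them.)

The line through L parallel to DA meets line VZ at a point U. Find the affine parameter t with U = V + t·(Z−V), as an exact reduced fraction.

Set L = (0, 0), R = (1, 0), V = (0, 1); any affine frame gives the same invariant.
1. Z is the centroid of triangle RLV ⇒ Z = (1/3, 1/3)
2. D is the midpoint of VR ⇒ D = (1/2, 1/2)
3. A lies on line RD with RA:AD = -4:1 ⇒ A = (1/3, 2/3)
through L parallel to DA: direction (-1/6, 1/6); meets VZ at U = (1, -1)
U = V + t·(Z−V) with t = 3

t = 3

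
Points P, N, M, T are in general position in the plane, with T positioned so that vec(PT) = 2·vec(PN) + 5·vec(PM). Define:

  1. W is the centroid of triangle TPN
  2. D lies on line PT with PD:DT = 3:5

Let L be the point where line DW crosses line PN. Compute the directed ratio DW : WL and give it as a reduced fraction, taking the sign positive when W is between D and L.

DW:WL = 1/8

Assign P = (0, 0), N = (1, 0), M = (0, 1), T = (2, 5) — the answer is frame-independent, so this choice is without loss of generality.
1. W is the centroid of triangle TPN ⇒ W = (1, 5/3)
2. D lies on line PT with PD:DT = 3:5 ⇒ D = (3/4, 15/8)
line DW meets PN at L = (3, 0)
W = D + t·(L−D) with t = 1/9, so DW:WL = 1/9:8/9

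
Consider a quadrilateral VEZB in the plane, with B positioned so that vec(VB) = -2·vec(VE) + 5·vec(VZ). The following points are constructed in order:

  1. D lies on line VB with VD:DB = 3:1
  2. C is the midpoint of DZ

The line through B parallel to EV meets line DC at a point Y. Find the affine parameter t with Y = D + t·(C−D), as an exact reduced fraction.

Assign V = (0, 0), E = (1, 0), Z = (0, 1), B = (-2, 5) — the answer is frame-independent, so this choice is without loss of generality.
1. D lies on line VB with VD:DB = 3:1 ⇒ D = (-3/2, 15/4)
2. C is the midpoint of DZ ⇒ C = (-3/4, 19/8)
through B parallel to EV: direction (-1, 0); meets DC at Y = (-24/11, 5)
Y = D + t·(C−D) with t = -10/11

t = -10/11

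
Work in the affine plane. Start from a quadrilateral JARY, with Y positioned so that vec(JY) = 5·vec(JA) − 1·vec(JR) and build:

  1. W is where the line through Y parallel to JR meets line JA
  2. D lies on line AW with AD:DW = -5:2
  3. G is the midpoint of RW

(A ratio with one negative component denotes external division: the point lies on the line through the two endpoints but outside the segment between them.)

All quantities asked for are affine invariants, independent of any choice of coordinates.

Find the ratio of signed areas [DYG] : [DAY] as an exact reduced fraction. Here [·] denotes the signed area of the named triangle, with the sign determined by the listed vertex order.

Work in coordinates with J = (0, 0), A = (1, 0), R = (0, 1), Y = (5, -1).
1. W is where the line through Y parallel to JR meets line JA ⇒ W = (5, 0)
2. D lies on line AW with AD:DW = -5:2 ⇒ D = (23/3, 0)
3. G is the midpoint of RW ⇒ G = (5/2, 1/2)
2·[DYG] = -13/2, 2·[DAY] = 20/3
[DYG]:[DAY] = -13/2:20/3 = -39/40

[DYG]:[DAY] = -39/40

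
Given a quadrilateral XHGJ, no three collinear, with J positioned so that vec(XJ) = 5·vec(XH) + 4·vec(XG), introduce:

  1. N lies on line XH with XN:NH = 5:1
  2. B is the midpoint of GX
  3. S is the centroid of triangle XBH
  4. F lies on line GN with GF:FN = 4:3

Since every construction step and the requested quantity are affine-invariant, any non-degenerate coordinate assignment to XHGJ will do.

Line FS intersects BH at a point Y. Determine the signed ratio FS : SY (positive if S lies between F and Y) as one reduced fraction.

Assign X = (0, 0), H = (1, 0), G = (0, 1), J = (5, 4) — the answer is frame-independent, so this choice is without loss of generality.
1. N lies on line XH with XN:NH = 5:1 ⇒ N = (5/6, 0)
2. B is the midpoint of GX ⇒ B = (0, 1/2)
3. S is the centroid of triangle XBH ⇒ S = (1/3, 1/6)
4. F lies on line GN with GF:FN = 4:3 ⇒ F = (10/21, 3/7)
line FS meets BH at Y = (17/42, 25/84)
S = F + t·(Y−F) with t = 2, so FS:SY = 2:-1

FS:SY = -2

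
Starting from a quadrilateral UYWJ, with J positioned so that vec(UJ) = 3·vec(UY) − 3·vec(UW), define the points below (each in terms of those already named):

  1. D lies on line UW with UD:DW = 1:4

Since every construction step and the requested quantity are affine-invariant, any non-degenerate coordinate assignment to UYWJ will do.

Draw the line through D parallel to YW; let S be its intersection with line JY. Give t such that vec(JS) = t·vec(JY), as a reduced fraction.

Work in coordinates with U = (0, 0), Y = (1, 0), W = (0, 1), J = (3, -3).
1. D lies on line UW with UD:DW = 1:4 ⇒ D = (0, 1/5)
through D parallel to YW: direction (-1, 1); meets JY at S = (13/5, -12/5)
S = J + t·(Y−J) with t = 1/5

t = 1/5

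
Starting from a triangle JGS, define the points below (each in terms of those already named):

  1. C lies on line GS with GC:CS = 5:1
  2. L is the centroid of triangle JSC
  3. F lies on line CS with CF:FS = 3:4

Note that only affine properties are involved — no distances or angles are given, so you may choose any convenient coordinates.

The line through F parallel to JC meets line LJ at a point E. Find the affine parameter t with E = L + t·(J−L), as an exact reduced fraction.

Assign J = (0, 0), G = (1, 0), S = (0, 1) — the answer is frame-independent, so this choice is without loss of generality.
1. C lies on line GS with GC:CS = 5:1 ⇒ C = (1/6, 5/6)
2. L is the centroid of triangle JSC ⇒ L = (1/18, 11/18)
3. F lies on line CS with CF:FS = 3:4 ⇒ F = (2/21, 19/21)
through F parallel to JC: direction (1/6, 5/6); meets LJ at E = (1/14, 11/14)
E = L + t·(J−L) with t = -2/7

t = -2/7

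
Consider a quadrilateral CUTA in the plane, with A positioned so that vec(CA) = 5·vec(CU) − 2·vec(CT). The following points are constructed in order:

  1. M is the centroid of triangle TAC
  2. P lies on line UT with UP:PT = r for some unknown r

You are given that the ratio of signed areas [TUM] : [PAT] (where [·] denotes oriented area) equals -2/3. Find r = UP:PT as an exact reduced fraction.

r = -5

Choose coordinates C = (0, 0), U = (1, 0), T = (0, 1), A = (5, -2).
1. M is the centroid of triangle TAC ⇒ M = (5/3, -1/3)
2. With UP:PT = r, write λ = r/(r+1) so P = U + λ·(T−U); P is affine-linear in λ
Every point depending on P is an affine combination of P and λ-independent points, so each such coordinate is linear in λ; the λ² term in each signed area is a multiple of (T−U)×(T−U) = 0, so 2·[TUM] and 2·[PAT] are each linear in λ. Evaluating at λ=0 and λ=1:
  2·[TUM] = 1/3,   2·[PAT] = -2·λ + 2
So [TUM]:[PAT] = (1/3) / (-2·λ + 2). Setting this equal to -2/3:
  1/3 = -2/3·(-2·λ + 2)  ⇒  λ = 5/4
Then r = λ/(1−λ) = (5/4)/(-1/4) = -5. Check: with r = -5, P = (-1/4, 5/4) and [TUM]:[PAT] = -2/3 as required.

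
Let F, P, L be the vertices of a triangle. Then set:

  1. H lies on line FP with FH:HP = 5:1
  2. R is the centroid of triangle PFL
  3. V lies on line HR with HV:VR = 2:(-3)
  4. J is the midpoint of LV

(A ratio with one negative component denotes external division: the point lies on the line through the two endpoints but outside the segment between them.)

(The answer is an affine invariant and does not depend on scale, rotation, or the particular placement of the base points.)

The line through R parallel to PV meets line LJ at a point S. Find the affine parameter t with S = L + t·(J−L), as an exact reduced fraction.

Assign F = (0, 0), P = (1, 0), L = (0, 1) — the answer is frame-independent, so this choice is without loss of generality.
1. H lies on line FP with FH:HP = 5:1 ⇒ H = (5/6, 0)
2. R is the centroid of triangle PFL ⇒ R = (1/3, 1/3)
3. V lies on line HR with HV:VR = 2:(-3) ⇒ V = (11/6, -2/3)
4. J is the midpoint of LV ⇒ J = (11/12, 1/6)
through R parallel to PV: direction (5/6, -2/3); meets LJ at S = (11/3, -7/3)
S = L + t·(J−L) with t = 4

t = 4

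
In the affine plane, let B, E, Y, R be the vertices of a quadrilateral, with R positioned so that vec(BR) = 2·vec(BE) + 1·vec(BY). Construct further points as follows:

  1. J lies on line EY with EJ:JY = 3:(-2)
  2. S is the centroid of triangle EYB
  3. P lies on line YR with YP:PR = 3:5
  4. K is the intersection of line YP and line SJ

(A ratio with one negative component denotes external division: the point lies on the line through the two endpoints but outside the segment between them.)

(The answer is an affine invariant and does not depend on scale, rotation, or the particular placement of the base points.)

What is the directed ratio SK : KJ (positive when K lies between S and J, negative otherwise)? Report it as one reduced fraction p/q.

SK:KJ = 1/3

Work in coordinates with B = (0, 0), E = (1, 0), Y = (0, 1), R = (2, 1).
1. J lies on line EY with EJ:JY = 3:(-2) ⇒ J = (-2, 3)
2. S is the centroid of triangle EYB ⇒ S = (1/3, 1/3)
3. P lies on line YR with YP:PR = 3:5 ⇒ P = (3/4, 1)
4. K is the intersection of line YP and line SJ ⇒ K = (-1/4, 1)
K = S + t·(J−S) with t = 1/4, so SK:KJ = t:(1−t) = 1/4:3/4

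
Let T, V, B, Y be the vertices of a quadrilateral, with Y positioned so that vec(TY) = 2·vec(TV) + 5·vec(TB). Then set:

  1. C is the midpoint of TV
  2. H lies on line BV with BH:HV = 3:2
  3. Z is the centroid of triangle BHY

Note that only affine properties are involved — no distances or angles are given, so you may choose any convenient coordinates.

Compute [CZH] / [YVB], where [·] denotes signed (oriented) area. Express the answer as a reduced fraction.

Assign T = (0, 0), V = (1, 0), B = (0, 1), Y = (2, 5) — the answer is frame-independent, so this choice is without loss of generality.
1. C is the midpoint of TV ⇒ C = (1/2, 0)
2. H lies on line BV with BH:HV = 3:2 ⇒ H = (3/5, 2/5)
3. Z is the centroid of triangle BHY ⇒ Z = (13/15, 32/15)
2·[CZH] = -1/15, 2·[YVB] = -6
[CZH]:[YVB] = -1/15:-6 = 1/90

[CZH]:[YVB] = 1/90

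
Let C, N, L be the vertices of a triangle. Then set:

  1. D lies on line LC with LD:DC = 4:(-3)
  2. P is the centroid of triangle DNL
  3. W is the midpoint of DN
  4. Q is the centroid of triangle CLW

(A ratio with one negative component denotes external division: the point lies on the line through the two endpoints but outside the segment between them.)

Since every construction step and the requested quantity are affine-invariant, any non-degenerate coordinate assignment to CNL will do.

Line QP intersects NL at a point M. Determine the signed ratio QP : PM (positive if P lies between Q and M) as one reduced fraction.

Assign C = (0, 0), N = (1, 0), L = (0, 1) — the answer is frame-independent, so this choice is without loss of generality.
1. D lies on line LC with LD:DC = 4:(-3) ⇒ D = (0, -3)
2. P is the centroid of triangle DNL ⇒ P = (1/3, -2/3)
3. W is the midpoint of DN ⇒ W = (1/2, -3/2)
4. Q is the centroid of triangle CLW ⇒ Q = (1/6, -1/6)
line QP meets NL at M = (-1/3, 4/3)
P = Q + t·(M−Q) with t = -1/3, so QP:PM = -1/3:4/3

QP:PM = -1/4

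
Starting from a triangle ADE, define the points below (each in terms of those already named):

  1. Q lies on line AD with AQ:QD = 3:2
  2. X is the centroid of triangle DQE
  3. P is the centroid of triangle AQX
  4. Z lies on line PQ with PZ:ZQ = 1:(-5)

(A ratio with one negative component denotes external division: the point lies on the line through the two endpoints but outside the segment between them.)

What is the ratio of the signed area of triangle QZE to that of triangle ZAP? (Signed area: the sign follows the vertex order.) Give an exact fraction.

Set A = (0, 0), D = (1, 0), E = (0, 1); any affine frame gives the same invariant.
1. Q lies on line AD with AQ:QD = 3:2 ⇒ Q = (3/5, 0)
2. X is the centroid of triangle DQE ⇒ X = (8/15, 1/3)
3. P is the centroid of triangle AQX ⇒ P = (17/45, 1/9)
4. Z lies on line PQ with PZ:ZQ = 1:(-5) ⇒ Z = (29/90, 5/36)
2·[QZE] = -7/36, 2·[ZAP] = 1/60
[QZE]:[ZAP] = -7/36:1/60 = -35/3

[QZE]:[ZAP] = -35/3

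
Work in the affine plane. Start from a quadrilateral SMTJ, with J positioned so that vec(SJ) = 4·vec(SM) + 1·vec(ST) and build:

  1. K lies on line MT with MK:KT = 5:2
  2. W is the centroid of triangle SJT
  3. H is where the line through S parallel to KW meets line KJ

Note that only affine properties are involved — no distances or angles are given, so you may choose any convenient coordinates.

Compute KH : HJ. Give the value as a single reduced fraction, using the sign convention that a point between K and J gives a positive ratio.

KH:HJ = -8/13

Work in coordinates with S = (0, 0), M = (1, 0), T = (0, 1), J = (4, 1).
1. K lies on line MT with MK:KT = 5:2 ⇒ K = (2/7, 5/7)
2. W is the centroid of triangle SJT ⇒ W = (4/3, 2/3)
3. H is where the line through S parallel to KW meets line KJ ⇒ H = (-198/35, 9/35)
H = K + t·(J−K) with t = -8/5, so KH:HJ = t:(1−t) = -8/5:13/5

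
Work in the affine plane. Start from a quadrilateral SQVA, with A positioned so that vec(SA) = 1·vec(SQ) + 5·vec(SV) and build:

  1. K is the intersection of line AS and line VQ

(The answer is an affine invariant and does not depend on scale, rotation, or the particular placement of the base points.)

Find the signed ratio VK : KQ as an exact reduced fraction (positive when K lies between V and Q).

Set S = (0, 0), Q = (1, 0), V = (0, 1), A = (1, 5); any affine frame gives the same invariant.
1. K is the intersection of line AS and line VQ ⇒ K = (1/6, 5/6)
K = V + t·(Q−V) with t = 1/6, so VK:KQ = t:(1−t) = 1/6:5/6

VK:KQ = 1/5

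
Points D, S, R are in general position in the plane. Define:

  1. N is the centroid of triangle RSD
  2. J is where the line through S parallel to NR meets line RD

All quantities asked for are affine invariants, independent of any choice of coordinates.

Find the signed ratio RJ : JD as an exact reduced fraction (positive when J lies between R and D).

Assign D = (0, 0), S = (1, 0), R = (0, 1) — the answer is frame-independent, so this choice is without loss of generality.
1. N is the centroid of triangle RSD ⇒ N = (1/3, 1/3)
2. J is where the line through S parallel to NR meets line RD ⇒ J = (0, 2)
J = R + t·(D−R) with t = -1, so RJ:JD = t:(1−t) = -1:2

RJ:JD = -1/2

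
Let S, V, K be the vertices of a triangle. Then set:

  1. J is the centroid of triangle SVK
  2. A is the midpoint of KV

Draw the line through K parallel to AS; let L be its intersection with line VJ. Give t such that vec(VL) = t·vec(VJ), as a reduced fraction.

t = 2

Assign S = (0, 0), V = (1, 0), K = (0, 1) — the answer is frame-independent, so this choice is without loss of generality.
1. J is the centroid of triangle SVK ⇒ J = (1/3, 1/3)
2. A is the midpoint of KV ⇒ A = (1/2, 1/2)
through K parallel to AS: direction (-1/2, -1/2); meets VJ at L = (-1/3, 2/3)
L = V + t·(J−V) with t = 2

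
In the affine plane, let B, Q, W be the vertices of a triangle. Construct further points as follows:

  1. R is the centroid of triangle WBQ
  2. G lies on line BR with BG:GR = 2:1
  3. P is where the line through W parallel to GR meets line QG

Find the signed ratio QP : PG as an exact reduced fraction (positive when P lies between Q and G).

QP:PG = -2

Work in coordinates with B = (0, 0), Q = (1, 0), W = (0, 1).
1. R is the centroid of triangle WBQ ⇒ R = (1/3, 1/3)
2. G lies on line BR with BG:GR = 2:1 ⇒ G = (2/9, 2/9)
3. P is where the line through W parallel to GR meets line QG ⇒ P = (-5/9, 4/9)
P = Q + t·(G−Q) with t = 2, so QP:PG = t:(1−t) = 2:-1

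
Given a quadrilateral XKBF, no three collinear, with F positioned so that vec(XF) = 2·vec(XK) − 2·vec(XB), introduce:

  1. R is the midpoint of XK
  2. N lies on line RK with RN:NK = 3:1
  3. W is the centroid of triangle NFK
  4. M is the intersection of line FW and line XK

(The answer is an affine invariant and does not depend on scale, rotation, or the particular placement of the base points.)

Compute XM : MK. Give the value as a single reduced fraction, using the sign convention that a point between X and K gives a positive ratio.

XM:MK = 15

Assign X = (0, 0), K = (1, 0), B = (0, 1), F = (2, -2) — the answer is frame-independent, so this choice is without loss of generality.
1. R is the midpoint of XK ⇒ R = (1/2, 0)
2. N lies on line RK with RN:NK = 3:1 ⇒ N = (7/8, 0)
3. W is the centroid of triangle NFK ⇒ W = (31/24, -2/3)
4. M is the intersection of line FW and line XK ⇒ M = (15/16, 0)
M = X + t·(K−X) with t = 15/16, so XM:MK = t:(1−t) = 15/16:1/16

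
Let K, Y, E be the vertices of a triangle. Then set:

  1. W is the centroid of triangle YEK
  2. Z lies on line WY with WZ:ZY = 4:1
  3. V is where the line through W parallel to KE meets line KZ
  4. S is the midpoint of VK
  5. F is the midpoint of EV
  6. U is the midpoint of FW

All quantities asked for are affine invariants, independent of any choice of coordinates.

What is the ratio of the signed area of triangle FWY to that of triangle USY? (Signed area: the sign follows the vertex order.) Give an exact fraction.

[FWY]:[USY] = 20/107

Choose coordinates K = (0, 0), Y = (1, 0), E = (0, 1).
1. W is the centroid of triangle YEK ⇒ W = (1/3, 1/3)
2. Z lies on line WY with WZ:ZY = 4:1 ⇒ Z = (13/15, 1/15)
3. V is where the line through W parallel to KE meets line KZ ⇒ V = (1/3, 1/39)
4. S is the midpoint of VK ⇒ S = (1/6, 1/78)
5. F is the midpoint of EV ⇒ F = (1/6, 20/39)
6. U is the midpoint of FW ⇒ U = (1/4, 11/26)
2·[FWY] = 5/78, 2·[USY] = 107/312
[FWY]:[USY] = 5/78:107/312 = 20/107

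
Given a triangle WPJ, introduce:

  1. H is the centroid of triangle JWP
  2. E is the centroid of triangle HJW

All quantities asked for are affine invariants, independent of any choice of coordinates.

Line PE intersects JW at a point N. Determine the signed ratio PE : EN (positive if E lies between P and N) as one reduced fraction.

Choose coordinates W = (0, 0), P = (1, 0), J = (0, 1).
1. H is the centroid of triangle JWP ⇒ H = (1/3, 1/3)
2. E is the centroid of triangle HJW ⇒ E = (1/9, 4/9)
line PE meets JW at N = (0, 1/2)
E = P + t·(N−P) with t = 8/9, so PE:EN = 8/9:1/9

PE:EN = 8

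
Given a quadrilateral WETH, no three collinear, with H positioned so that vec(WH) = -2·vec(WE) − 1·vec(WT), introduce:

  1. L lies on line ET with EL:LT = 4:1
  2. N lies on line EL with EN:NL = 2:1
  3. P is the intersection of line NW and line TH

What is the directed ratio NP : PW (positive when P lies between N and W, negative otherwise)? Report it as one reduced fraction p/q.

Work in coordinates with W = (0, 0), E = (1, 0), T = (0, 1), H = (-2, -1).
1. L lies on line ET with EL:LT = 4:1 ⇒ L = (1/5, 4/5)
2. N lies on line EL with EN:NL = 2:1 ⇒ N = (7/15, 8/15)
3. P is the intersection of line NW and line TH ⇒ P = (7, 8)
P = N + t·(W−N) with t = -14, so NP:PW = t:(1−t) = -14:15

NP:PW = -14/15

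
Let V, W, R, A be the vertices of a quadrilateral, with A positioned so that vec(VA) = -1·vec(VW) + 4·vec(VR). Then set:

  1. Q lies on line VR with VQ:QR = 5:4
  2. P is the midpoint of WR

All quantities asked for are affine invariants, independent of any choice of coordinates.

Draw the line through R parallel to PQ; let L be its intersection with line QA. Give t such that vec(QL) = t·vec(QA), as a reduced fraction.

Work in coordinates with V = (0, 0), W = (1, 0), R = (0, 1), A = (-1, 4).
1. Q lies on line VR with VQ:QR = 5:4 ⇒ Q = (0, 5/9)
2. P is the midpoint of WR ⇒ P = (1/2, 1/2)
through R parallel to PQ: direction (-1/2, 1/18); meets QA at L = (-2/15, 137/135)
L = Q + t·(A−Q) with t = 2/15

t = 2/15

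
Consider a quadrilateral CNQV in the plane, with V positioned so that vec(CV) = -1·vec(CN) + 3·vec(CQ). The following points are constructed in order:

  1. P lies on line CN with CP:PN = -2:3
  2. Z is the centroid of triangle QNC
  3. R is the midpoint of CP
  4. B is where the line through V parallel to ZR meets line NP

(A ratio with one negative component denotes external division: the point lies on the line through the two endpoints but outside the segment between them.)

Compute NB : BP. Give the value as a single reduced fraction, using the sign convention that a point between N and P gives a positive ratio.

Set C = (0, 0), N = (1, 0), Q = (0, 1), V = (-1, 3); any affine frame gives the same invariant.
1. P lies on line CN with CP:PN = -2:3 ⇒ P = (-2, 0)
2. Z is the centroid of triangle QNC ⇒ Z = (1/3, 1/3)
3. R is the midpoint of CP ⇒ R = (-1, 0)
4. B is where the line through V parallel to ZR meets line NP ⇒ B = (-13, 0)
B = N + t·(P−N) with t = 14/3, so NB:BP = t:(1−t) = 14/3:-11/3

NB:BP = -14/11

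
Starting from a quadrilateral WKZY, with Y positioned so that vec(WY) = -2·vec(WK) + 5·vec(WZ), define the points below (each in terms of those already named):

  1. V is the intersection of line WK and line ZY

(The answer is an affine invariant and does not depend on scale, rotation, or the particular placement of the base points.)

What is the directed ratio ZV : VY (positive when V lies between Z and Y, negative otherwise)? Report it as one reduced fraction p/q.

Assign W = (0, 0), K = (1, 0), Z = (0, 1), Y = (-2, 5) — the answer is frame-independent, so this choice is without loss of generality.
1. V is the intersection of line WK and line ZY ⇒ V = (1/2, 0)
V = Z + t·(Y−Z) with t = -1/4, so ZV:VY = t:(1−t) = -1/4:5/4

ZV:VY = -1/5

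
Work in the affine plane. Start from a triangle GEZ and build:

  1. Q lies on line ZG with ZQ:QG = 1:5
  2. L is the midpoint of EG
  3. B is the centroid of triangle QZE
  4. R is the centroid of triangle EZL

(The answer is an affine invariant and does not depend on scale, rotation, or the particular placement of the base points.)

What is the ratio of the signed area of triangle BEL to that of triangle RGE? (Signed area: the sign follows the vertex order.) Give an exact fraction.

Assign G = (0, 0), E = (1, 0), Z = (0, 1) — the answer is frame-independent, so this choice is without loss of generality.
1. Q lies on line ZG with ZQ:QG = 1:5 ⇒ Q = (0, 5/6)
2. L is the midpoint of EG ⇒ L = (1/2, 0)
3. B is the centroid of triangle QZE ⇒ B = (1/3, 11/18)
4. R is the centroid of triangle EZL ⇒ R = (1/2, 1/3)
2·[BEL] = -11/36, 2·[RGE] = 1/3
[BEL]:[RGE] = -11/36:1/3 = -11/12

[BEL]:[RGE] = -11/12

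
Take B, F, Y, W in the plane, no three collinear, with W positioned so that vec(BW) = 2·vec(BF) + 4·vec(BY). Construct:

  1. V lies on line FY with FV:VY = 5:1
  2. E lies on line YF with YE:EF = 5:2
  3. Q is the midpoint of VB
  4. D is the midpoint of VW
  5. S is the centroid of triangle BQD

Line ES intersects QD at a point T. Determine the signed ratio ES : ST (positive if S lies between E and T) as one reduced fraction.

ES:ST = 110/7

Work in coordinates with B = (0, 0), F = (1, 0), Y = (0, 1), W = (2, 4).
1. V lies on line FY with FV:VY = 5:1 ⇒ V = (1/6, 5/6)
2. E lies on line YF with YE:EF = 5:2 ⇒ E = (5/7, 2/7)
3. Q is the midpoint of VB ⇒ Q = (1/12, 5/12)
4. D is the midpoint of VW ⇒ D = (13/12, 29/12)
5. S is the centroid of triangle BQD ⇒ S = (7/18, 17/18)
line ES meets QD at T = (81/220, 217/220)
S = E + t·(T−E) with t = 110/117, so ES:ST = 110/117:7/117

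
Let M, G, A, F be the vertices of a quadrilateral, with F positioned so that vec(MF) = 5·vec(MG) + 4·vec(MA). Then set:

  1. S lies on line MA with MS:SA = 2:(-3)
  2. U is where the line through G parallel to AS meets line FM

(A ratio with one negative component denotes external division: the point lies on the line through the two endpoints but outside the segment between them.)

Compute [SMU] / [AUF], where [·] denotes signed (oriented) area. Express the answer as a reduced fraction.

Set M = (0, 0), G = (1, 0), A = (0, 1), F = (5, 4); any affine frame gives the same invariant.
1. S lies on line MA with MS:SA = 2:(-3) ⇒ S = (0, -2)
2. U is where the line through G parallel to AS meets line FM ⇒ U = (1, 4/5)
2·[SMU] = -2, 2·[AUF] = 4
[SMU]:[AUF] = -2:4 = -1/2

[SMU]:[AUF] = -1/2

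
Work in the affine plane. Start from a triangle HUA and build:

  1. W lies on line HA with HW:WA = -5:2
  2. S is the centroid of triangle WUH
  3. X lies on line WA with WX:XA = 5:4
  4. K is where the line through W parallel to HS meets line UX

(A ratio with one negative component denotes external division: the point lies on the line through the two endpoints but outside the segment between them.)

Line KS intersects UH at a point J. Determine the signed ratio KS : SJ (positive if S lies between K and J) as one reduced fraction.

KS:SJ = 13/8

Assign H = (0, 0), U = (1, 0), A = (0, 1) — the answer is frame-independent, so this choice is without loss of generality.
1. W lies on line HA with HW:WA = -5:2 ⇒ W = (0, 5/3)
2. S is the centroid of triangle WUH ⇒ S = (1/3, 5/9)
3. X lies on line WA with WX:XA = 5:4 ⇒ X = (0, 35/27)
4. K is where the line through W parallel to HS meets line UX ⇒ K = (-1/8, 35/24)
line KS meets UH at J = (8/13, 0)
S = K + t·(J−K) with t = 13/21, so KS:SJ = 13/21:8/21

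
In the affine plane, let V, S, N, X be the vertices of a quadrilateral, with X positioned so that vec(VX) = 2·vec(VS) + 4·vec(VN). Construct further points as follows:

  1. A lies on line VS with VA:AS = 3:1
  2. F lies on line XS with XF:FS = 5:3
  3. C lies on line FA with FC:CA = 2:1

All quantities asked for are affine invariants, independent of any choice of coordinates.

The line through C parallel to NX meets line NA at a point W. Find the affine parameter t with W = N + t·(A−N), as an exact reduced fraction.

t = 31/34

Set V = (0, 0), S = (1, 0), N = (0, 1), X = (2, 4); any affine frame gives the same invariant.
1. A lies on line VS with VA:AS = 3:1 ⇒ A = (3/4, 0)
2. F lies on line XS with XF:FS = 5:3 ⇒ F = (11/8, 3/2)
3. C lies on line FA with FC:CA = 2:1 ⇒ C = (23/24, 1/2)
through C parallel to NX: direction (2, 3); meets NA at W = (93/136, 3/34)
W = N + t·(A−N) with t = 31/34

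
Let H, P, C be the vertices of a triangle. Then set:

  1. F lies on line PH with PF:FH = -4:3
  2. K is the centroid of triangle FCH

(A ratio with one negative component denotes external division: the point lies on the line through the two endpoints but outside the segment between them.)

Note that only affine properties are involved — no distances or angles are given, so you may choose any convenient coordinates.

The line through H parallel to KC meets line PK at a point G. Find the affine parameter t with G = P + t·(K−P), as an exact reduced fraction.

t = 2/5

Assign H = (0, 0), P = (1, 0), C = (0, 1) — the answer is frame-independent, so this choice is without loss of generality.
1. F lies on line PH with PF:FH = -4:3 ⇒ F = (-3, 0)
2. K is the centroid of triangle FCH ⇒ K = (-1, 1/3)
through H parallel to KC: direction (1, 2/3); meets PK at G = (1/5, 2/15)
G = P + t·(K−P) with t = 2/5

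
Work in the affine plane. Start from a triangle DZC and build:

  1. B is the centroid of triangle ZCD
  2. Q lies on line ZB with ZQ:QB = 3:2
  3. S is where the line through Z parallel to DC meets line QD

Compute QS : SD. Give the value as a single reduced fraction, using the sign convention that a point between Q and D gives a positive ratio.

QS:SD = -2/5

Set D = (0, 0), Z = (1, 0), C = (0, 1); any affine frame gives the same invariant.
1. B is the centroid of triangle ZCD ⇒ B = (1/3, 1/3)
2. Q lies on line ZB with ZQ:QB = 3:2 ⇒ Q = (3/5, 1/5)
3. S is where the line through Z parallel to DC meets line QD ⇒ S = (1, 1/3)
S = Q + t·(D−Q) with t = -2/3, so QS:SD = t:(1−t) = -2/3:5/3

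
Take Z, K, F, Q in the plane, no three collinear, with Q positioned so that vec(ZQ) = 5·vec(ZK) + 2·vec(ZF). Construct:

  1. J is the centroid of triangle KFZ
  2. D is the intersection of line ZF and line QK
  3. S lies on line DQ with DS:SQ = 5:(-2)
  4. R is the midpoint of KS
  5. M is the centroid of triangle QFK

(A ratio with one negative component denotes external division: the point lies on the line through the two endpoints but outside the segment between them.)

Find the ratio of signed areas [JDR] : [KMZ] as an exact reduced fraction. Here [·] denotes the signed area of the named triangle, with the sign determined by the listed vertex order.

Work in coordinates with Z = (0, 0), K = (1, 0), F = (0, 1), Q = (5, 2).
1. J is the centroid of triangle KFZ ⇒ J = (1/3, 1/3)
2. D is the intersection of line ZF and line QK ⇒ D = (0, -1/2)
3. S lies on line DQ with DS:SQ = 5:(-2) ⇒ S = (25/3, 11/3)
4. R is the midpoint of KS ⇒ R = (14/3, 11/6)
5. M is the centroid of triangle QFK ⇒ M = (2, 1)
2·[JDR] = 28/9, 2·[KMZ] = 1
[JDR]:[KMZ] = 28/9:1 = 28/9

[JDR]:[KMZ] = 28/9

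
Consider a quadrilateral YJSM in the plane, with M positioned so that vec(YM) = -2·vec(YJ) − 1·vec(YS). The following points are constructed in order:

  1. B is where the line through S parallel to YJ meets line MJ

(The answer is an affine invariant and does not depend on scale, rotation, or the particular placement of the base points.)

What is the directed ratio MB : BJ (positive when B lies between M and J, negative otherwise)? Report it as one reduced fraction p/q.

MB:BJ = -2

Choose coordinates Y = (0, 0), J = (1, 0), S = (0, 1), M = (-2, -1).
1. B is where the line through S parallel to YJ meets line MJ ⇒ B = (4, 1)
B = M + t·(J−M) with t = 2, so MB:BJ = t:(1−t) = 2:-1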